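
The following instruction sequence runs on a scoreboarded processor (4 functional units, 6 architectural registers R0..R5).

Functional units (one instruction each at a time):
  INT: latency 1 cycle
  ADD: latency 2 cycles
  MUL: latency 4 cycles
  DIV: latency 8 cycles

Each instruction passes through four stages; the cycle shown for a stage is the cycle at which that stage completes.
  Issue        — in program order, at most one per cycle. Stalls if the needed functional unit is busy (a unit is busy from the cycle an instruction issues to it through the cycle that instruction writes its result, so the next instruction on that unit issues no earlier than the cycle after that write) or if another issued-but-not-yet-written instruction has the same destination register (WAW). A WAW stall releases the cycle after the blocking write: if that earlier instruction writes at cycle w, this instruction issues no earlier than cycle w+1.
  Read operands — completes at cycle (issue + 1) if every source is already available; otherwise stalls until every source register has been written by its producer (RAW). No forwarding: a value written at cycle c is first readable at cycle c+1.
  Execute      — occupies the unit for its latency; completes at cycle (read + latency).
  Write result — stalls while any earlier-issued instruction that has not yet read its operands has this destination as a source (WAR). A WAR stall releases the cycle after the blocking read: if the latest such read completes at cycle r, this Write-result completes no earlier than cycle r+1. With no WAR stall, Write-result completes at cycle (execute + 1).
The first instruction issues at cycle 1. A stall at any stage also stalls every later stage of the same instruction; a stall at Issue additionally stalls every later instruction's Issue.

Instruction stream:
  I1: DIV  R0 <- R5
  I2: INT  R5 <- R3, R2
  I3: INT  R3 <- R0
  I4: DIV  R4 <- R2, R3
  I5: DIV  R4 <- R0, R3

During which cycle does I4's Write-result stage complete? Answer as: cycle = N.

cycle = 24

  I1 | 1 | 2 | 10 | 11
  I2 | 2 | 3 | 4 | 5
  I3 | 6 | 12 | 13 | 14   struct: INT busy until I2 writes@5 · RAW R0: wait I1 write@11
  I4 | 12 | 15 | 23 | 24   struct: DIV busy until I1 writes@11 · RAW R3: wait I3 write@14
  I5 | 25 | 26 | 34 | 35   struct: DIV busy until I4 writes@24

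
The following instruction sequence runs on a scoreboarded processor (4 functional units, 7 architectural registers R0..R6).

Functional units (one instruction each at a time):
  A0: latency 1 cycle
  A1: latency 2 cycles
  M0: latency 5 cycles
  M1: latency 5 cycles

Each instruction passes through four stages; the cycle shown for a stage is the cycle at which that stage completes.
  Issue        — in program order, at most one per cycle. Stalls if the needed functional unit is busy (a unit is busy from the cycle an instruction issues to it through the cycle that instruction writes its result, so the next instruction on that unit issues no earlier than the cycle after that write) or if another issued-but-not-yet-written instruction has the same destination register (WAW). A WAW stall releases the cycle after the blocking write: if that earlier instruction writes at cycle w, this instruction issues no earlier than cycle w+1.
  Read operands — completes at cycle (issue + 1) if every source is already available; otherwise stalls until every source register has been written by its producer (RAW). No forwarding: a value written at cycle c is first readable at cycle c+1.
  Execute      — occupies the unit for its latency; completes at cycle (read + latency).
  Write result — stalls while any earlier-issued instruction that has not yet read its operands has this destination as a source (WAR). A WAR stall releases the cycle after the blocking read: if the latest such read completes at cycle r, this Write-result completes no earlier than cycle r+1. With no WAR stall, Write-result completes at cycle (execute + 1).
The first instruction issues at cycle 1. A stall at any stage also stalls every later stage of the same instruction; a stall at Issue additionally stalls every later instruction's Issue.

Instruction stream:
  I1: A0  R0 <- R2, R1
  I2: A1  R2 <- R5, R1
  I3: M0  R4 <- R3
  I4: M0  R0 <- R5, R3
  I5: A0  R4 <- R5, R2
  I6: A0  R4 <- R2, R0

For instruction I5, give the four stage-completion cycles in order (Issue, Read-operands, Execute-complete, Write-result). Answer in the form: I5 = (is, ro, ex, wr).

[I1] 1/2/3/4
[I2] 2/3/5/6
[I3] 3/4/9/10
[I4] 11/12/17/18  (struct: M0 busy until I3 writes@10)
[I5] 12/13/14/15
[I6] 16/19/20/21  (struct: A0 busy until I5 writes@15; RAW R0: wait I4 write@18)

I5 = (12, 13, 14, 15)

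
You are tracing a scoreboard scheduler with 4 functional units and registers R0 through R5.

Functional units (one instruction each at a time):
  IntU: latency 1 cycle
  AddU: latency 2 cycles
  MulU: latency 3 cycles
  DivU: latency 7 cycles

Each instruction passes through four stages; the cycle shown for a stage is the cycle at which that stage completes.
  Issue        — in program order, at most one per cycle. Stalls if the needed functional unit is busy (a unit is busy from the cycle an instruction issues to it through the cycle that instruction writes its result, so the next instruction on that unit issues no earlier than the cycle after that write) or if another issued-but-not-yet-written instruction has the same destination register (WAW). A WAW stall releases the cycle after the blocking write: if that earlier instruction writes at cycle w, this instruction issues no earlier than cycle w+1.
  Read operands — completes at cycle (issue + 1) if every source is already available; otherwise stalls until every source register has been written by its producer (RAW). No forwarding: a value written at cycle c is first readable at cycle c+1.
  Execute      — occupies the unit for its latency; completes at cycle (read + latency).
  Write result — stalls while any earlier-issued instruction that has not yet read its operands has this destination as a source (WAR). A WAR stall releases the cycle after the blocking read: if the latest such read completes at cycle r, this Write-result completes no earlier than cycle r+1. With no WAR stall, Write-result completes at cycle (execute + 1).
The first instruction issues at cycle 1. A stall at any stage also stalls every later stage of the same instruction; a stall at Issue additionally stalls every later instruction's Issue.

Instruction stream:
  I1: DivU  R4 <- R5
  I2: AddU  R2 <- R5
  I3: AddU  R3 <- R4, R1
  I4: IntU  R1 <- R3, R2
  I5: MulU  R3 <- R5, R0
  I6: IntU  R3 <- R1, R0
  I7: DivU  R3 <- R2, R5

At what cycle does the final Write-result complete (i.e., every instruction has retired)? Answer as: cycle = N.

cycle 1: I1→DivU
cycle 2: I1 RO, I2→AddU
cycle 3: I2 RO
cycle 5: I2 EX
cycle 6: I2 WR R2
cycle 7: I3→AddU
cycle 8: I4→IntU
cycle 9: I1 EX
cycle 10: I1 WR R4
cycle 11: I3 RO
cycle 13: I3 EX
cycle 14: I3 WR R3
cycle 15: I4 RO, I5→MulU
cycle 16: I4 EX, I5 RO
cycle 17: I4 WR R1
cycle 19: I5 EX
cycle 20: I5 WR R3
cycle 21: I6→IntU
cycle 22: I6 RO
cycle 23: I6 EX
cycle 24: I6 WR R3
cycle 25: I7→DivU
cycle 26: I7 RO
cycle 33: I7 EX
cycle 34: I7 WR R3

cycle = 34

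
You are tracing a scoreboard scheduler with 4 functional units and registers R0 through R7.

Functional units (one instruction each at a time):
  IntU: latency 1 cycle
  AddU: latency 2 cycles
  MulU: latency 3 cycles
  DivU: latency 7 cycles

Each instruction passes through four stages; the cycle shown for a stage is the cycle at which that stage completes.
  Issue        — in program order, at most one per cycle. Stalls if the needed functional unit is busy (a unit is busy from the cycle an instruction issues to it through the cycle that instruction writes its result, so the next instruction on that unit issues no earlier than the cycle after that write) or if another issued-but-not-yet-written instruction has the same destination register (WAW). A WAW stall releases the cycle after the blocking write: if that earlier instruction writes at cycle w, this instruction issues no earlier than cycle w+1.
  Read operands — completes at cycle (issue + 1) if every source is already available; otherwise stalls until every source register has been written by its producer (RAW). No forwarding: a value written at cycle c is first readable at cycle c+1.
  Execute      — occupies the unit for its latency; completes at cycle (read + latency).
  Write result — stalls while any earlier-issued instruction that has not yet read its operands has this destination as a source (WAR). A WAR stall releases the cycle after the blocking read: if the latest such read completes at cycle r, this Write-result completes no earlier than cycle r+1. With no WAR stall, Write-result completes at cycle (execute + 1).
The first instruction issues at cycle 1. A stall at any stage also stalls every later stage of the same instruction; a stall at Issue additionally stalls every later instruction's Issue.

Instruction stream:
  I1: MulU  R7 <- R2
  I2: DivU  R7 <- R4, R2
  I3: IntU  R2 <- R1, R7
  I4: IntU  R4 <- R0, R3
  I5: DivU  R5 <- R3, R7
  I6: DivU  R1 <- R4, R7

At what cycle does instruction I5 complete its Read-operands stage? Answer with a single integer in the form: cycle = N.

cycle = 22

  I1 | 1 | 2 | 5 | 6
  I2 | 7 | 8 | 15 | 16   WAW R7: wait I1 write@6
  I3 | 8 | 17 | 18 | 19   RAW R7: wait I2 write@16
  I4 | 20 | 21 | 22 | 23   struct: IntU busy until I3 writes@19
  I5 | 21 | 22 | 29 | 30
  I6 | 31 | 32 | 39 | 40   struct: DivU busy until I5 writes@30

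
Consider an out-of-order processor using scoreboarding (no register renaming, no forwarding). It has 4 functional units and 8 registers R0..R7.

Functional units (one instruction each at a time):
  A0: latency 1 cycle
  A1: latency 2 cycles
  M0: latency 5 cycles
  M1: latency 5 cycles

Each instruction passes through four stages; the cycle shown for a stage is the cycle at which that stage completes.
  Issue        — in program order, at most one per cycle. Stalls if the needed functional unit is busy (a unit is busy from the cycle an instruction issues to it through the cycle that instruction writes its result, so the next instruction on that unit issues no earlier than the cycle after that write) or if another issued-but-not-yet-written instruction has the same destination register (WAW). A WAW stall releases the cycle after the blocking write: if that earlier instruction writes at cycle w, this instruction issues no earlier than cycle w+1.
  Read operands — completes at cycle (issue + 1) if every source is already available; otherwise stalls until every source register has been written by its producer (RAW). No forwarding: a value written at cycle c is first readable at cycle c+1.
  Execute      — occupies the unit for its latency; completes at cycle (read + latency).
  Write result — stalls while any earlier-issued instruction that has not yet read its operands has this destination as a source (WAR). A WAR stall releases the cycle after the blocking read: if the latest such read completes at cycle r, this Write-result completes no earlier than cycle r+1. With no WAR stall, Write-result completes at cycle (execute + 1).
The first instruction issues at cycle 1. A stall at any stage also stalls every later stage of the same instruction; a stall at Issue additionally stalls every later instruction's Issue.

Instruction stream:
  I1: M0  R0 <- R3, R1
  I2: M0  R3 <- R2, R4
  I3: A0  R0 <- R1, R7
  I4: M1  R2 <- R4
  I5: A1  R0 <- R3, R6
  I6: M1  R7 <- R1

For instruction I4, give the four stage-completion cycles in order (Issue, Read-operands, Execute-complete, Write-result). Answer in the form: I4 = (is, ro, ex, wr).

I4 = (11, 12, 17, 18)

cycle 1: I1 issues→M0
cycle 2: I1 reads
cycle 7: I1 exec-done
cycle 8: I1 writes R0
cycle 9: I2 issues→M0
cycle 10: I2 reads; I3 issues→A0
cycle 11: I3 reads; I4 issues→M1
cycle 12: I3 exec-done; I4 reads
cycle 13: I3 writes R0
cycle 14: I5 issues→A1
cycle 15: I2 exec-done
cycle 16: I2 writes R3
cycle 17: I4 exec-done; I5 reads
cycle 18: I4 writes R2
cycle 19: I5 exec-done; I6 issues→M1
cycle 20: I5 writes R0; I6 reads
cycle 25: I6 exec-done
cycle 26: I6 writes R7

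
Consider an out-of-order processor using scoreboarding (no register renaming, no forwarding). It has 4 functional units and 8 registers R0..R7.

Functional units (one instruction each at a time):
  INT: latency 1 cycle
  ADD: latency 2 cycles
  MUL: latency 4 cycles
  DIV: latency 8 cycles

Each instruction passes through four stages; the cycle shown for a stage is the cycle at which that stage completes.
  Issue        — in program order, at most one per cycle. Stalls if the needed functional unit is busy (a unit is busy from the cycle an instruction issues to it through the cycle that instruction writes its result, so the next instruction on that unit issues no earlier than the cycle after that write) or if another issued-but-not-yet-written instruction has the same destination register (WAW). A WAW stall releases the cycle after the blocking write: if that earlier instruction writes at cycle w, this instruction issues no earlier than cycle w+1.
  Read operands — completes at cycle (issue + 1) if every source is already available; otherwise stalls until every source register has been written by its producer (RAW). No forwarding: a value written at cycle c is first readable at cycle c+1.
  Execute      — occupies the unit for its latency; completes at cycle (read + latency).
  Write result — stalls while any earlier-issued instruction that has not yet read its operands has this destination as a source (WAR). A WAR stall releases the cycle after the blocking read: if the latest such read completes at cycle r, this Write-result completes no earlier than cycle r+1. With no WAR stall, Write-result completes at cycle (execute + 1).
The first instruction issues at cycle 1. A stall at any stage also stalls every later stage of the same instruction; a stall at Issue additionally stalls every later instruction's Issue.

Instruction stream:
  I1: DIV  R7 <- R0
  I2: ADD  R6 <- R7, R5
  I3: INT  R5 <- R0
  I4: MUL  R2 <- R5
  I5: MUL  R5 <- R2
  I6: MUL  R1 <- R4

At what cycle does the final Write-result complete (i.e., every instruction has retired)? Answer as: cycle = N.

[1] I1 issues→DIV
[2] I1 reads; I2 issues→ADD
[3] I3 issues→INT
[4] I3 reads; I4 issues→MUL
[5] I3 exec-done
[10] I1 exec-done
[11] I1 writes R7
[12] I2 reads
[13] I3 writes R5
[14] I2 exec-done; I4 reads
[15] I2 writes R6
[18] I4 exec-done
[19] I4 writes R2
[20] I5 issues→MUL
[21] I5 reads
[25] I5 exec-done
[26] I5 writes R5
[27] I6 issues→MUL
[28] I6 reads
[32] I6 exec-done
[33] I6 writes R1

cycle = 33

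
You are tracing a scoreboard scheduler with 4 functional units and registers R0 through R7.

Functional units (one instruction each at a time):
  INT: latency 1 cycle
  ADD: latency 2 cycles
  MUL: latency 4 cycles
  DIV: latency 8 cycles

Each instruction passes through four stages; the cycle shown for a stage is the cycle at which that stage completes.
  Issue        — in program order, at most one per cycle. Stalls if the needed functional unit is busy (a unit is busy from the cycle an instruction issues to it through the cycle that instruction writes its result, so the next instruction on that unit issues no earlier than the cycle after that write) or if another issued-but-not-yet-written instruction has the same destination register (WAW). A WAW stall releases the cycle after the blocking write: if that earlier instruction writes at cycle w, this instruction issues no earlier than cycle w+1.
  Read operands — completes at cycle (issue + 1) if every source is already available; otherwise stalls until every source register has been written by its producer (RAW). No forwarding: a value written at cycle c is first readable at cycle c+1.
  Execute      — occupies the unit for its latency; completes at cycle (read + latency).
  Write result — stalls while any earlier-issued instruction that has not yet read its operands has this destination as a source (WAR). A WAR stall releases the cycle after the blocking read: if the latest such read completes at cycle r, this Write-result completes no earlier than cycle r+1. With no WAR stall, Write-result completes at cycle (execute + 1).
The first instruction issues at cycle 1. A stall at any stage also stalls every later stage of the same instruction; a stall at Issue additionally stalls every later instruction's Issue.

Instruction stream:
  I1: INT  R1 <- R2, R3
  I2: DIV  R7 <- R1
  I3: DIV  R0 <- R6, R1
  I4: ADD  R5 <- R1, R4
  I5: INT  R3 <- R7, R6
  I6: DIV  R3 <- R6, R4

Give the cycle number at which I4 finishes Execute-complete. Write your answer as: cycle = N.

I1: IS=1 RO=2 EX=3 WR=4
I2: IS=2 RO=5 EX=13 WR=14  [RAW R1: wait I1 write@4]
I3: IS=15 RO=16 EX=24 WR=25  [struct: DIV busy until I2 writes@14]
I4: IS=16 RO=17 EX=19 WR=20
I5: IS=17 RO=18 EX=19 WR=20
I6: IS=26 RO=27 EX=35 WR=36  [struct: DIV busy until I3 writes@25]

cycle = 19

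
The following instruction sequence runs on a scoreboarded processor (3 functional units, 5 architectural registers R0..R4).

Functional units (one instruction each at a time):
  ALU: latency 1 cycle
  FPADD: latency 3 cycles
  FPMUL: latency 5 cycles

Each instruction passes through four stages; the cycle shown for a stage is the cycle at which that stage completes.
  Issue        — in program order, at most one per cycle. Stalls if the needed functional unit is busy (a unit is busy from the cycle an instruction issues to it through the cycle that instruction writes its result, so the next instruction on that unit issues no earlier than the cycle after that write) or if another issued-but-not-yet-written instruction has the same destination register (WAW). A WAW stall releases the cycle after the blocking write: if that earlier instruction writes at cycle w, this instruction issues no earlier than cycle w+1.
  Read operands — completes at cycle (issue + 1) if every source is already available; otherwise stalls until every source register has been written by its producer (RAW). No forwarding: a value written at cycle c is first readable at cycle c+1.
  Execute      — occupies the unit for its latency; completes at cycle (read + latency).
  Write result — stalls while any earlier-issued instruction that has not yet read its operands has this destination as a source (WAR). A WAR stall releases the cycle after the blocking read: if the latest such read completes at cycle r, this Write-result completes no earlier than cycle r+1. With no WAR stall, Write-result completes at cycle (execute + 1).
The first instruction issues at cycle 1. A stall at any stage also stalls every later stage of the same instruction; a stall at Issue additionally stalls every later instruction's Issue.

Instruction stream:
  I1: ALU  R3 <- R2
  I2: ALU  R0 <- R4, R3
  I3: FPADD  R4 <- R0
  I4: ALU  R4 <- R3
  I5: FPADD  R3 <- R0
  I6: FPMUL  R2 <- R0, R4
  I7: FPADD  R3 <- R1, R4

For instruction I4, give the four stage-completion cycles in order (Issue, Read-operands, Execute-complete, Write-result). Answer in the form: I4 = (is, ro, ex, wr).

  I1 | 1 | 2 | 3 | 4
  I2 | 5 | 6 | 7 | 8   struct: ALU busy until I1 writes@4
  I3 | 6 | 9 | 12 | 13   RAW R0: wait I2 write@8
  I4 | 14 | 15 | 16 | 17   WAW R4: wait I3 write@13
  I5 | 15 | 16 | 19 | 20
  I6 | 16 | 18 | 23 | 24   RAW R4: wait I4 write@17
  I7 | 21 | 22 | 25 | 26   struct: FPADD busy until I5 writes@20

I4 = (14, 15, 16, 17)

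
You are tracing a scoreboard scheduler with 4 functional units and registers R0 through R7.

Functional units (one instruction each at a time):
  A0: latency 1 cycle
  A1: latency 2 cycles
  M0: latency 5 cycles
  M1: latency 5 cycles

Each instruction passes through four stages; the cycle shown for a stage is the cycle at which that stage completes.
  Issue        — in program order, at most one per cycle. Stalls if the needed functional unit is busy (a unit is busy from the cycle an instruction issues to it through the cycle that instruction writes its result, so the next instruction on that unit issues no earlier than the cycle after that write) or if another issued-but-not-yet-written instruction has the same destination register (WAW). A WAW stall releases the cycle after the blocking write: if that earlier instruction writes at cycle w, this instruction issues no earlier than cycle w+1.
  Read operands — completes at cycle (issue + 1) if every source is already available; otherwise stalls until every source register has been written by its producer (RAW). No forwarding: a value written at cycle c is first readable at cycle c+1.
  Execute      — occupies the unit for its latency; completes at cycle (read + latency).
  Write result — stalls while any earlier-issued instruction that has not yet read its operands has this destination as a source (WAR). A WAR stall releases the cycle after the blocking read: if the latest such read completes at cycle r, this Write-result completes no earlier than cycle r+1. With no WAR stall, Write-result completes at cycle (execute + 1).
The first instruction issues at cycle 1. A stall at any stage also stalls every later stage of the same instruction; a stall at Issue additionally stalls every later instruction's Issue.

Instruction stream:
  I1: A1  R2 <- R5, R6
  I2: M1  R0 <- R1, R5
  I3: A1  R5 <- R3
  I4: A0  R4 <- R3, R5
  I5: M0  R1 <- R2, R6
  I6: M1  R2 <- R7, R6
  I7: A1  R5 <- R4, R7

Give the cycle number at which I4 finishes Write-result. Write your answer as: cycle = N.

cycle = 13

I1 -> (1, 2, 4, 5)
I2 -> (2, 3, 8, 9)
I3 -> (6, 7, 9, 10)  // struct: A1 busy until I1 writes@5
I4 -> (7, 11, 12, 13)  // RAW R5: wait I3 write@10
I5 -> (8, 9, 14, 15)
I6 -> (10, 11, 16, 17)  // struct: M1 busy until I2 writes@9
I7 -> (11, 14, 16, 17)  // RAW R4: wait I4 write@13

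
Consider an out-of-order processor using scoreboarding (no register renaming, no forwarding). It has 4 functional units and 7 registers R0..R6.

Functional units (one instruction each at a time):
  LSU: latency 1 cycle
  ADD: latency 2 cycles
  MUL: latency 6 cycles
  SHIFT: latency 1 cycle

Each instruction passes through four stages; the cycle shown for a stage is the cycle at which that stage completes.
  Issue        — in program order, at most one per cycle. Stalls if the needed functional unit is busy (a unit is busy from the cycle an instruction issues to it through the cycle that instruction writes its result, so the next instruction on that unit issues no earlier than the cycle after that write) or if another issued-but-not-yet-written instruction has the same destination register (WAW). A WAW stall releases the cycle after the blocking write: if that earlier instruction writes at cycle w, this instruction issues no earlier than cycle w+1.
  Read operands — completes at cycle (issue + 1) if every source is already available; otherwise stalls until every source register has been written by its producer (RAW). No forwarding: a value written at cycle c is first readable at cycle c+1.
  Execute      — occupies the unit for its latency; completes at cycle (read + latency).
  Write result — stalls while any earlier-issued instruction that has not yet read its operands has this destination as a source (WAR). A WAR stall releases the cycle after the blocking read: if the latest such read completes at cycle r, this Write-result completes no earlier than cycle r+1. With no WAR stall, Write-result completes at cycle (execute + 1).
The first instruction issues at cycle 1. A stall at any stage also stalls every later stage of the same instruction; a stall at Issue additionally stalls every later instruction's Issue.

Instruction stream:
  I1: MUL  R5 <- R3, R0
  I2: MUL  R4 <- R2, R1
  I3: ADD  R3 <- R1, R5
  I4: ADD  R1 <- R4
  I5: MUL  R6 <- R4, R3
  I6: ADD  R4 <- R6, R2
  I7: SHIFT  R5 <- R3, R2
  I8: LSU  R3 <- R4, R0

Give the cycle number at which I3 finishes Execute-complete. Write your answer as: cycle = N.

[1] I1→MUL
[2] I1 RO
[8] I1 EX
[9] I1 WR R5
[10] I2→MUL
[11] I2 RO; I3→ADD
[12] I3 RO
[14] I3 EX
[15] I3 WR R3
[16] I4→ADD
[17] I2 EX
[18] I2 WR R4
[19] I4 RO; I5→MUL
[20] I5 RO
[21] I4 EX
[22] I4 WR R1
[23] I6→ADD
[24] I7→SHIFT
[25] I7 RO; I8→LSU
[26] I5 EX; I7 EX
[27] I5 WR R6; I7 WR R5
[28] I6 RO
[30] I6 EX
[31] I6 WR R4
[32] I8 RO
[33] I8 EX
[34] I8 WR R3

cycle = 14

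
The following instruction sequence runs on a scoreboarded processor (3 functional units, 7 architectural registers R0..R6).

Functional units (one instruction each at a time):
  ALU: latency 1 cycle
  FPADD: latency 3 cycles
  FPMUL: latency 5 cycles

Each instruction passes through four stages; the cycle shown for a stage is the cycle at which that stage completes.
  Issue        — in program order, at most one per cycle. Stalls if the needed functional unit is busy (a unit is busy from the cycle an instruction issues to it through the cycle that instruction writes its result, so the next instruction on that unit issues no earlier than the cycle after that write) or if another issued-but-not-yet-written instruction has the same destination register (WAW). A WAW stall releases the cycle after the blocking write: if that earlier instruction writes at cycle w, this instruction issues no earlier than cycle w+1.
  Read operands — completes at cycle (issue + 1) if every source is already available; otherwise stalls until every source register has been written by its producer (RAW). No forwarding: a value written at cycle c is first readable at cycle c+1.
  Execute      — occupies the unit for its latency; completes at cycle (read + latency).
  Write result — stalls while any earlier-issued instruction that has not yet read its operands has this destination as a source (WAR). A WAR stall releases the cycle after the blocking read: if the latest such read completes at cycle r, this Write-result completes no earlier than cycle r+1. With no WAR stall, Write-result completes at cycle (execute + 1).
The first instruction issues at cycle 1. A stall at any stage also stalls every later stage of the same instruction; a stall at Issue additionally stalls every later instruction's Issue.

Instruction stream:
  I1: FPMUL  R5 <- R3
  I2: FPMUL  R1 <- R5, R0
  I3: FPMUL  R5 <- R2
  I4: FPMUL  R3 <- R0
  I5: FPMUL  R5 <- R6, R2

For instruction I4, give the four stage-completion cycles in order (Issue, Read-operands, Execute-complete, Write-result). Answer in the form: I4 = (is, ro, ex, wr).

I1 -> (1, 2, 7, 8)
I2 -> (9, 10, 15, 16)  // struct: FPMUL busy until I1 writes@8
I3 -> (17, 18, 23, 24)  // struct: FPMUL busy until I2 writes@16
I4 -> (25, 26, 31, 32)  // struct: FPMUL busy until I3 writes@24
I5 -> (33, 34, 39, 40)  // struct: FPMUL busy until I4 writes@32

I4 = (25, 26, 31, 32)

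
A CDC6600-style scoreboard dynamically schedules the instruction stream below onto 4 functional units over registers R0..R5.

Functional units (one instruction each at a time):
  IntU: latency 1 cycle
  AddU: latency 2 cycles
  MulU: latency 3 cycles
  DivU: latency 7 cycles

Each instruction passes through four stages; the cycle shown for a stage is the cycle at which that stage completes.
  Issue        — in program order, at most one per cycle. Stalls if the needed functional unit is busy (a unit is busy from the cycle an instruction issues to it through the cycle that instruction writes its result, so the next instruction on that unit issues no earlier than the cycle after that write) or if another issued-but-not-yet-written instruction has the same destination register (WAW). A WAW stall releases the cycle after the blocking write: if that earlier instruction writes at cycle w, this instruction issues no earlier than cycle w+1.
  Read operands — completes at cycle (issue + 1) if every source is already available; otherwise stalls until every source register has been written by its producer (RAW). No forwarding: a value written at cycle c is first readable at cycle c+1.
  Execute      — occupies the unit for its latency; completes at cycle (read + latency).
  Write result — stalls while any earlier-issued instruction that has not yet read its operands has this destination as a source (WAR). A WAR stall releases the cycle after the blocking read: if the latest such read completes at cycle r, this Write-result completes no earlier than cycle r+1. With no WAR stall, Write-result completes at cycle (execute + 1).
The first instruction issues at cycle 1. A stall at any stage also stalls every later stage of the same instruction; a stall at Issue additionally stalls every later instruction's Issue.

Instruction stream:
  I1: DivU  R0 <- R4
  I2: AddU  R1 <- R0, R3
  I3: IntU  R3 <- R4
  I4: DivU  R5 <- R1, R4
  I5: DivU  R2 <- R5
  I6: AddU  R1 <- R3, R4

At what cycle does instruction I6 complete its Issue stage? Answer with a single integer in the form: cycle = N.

t=1  I1 dispatched to DivU
t=2  I1 operands ready, I2 dispatched to AddU
t=3  I3 dispatched to IntU
t=4  I3 operands ready
t=5  I3 complete
t=9  I1 complete
t=10  R0←I1
t=11  I2 operands ready, I4 dispatched to DivU
t=12  R3←I3
t=13  I2 complete
t=14  R1←I2
t=15  I4 operands ready
t=22  I4 complete
t=23  R5←I4
t=24  I5 dispatched to DivU
t=25  I5 operands ready, I6 dispatched to AddU
t=26  I6 operands ready
t=28  I6 complete
t=29  R1←I6
t=32  I5 complete
t=33  R2←I5

cycle = 25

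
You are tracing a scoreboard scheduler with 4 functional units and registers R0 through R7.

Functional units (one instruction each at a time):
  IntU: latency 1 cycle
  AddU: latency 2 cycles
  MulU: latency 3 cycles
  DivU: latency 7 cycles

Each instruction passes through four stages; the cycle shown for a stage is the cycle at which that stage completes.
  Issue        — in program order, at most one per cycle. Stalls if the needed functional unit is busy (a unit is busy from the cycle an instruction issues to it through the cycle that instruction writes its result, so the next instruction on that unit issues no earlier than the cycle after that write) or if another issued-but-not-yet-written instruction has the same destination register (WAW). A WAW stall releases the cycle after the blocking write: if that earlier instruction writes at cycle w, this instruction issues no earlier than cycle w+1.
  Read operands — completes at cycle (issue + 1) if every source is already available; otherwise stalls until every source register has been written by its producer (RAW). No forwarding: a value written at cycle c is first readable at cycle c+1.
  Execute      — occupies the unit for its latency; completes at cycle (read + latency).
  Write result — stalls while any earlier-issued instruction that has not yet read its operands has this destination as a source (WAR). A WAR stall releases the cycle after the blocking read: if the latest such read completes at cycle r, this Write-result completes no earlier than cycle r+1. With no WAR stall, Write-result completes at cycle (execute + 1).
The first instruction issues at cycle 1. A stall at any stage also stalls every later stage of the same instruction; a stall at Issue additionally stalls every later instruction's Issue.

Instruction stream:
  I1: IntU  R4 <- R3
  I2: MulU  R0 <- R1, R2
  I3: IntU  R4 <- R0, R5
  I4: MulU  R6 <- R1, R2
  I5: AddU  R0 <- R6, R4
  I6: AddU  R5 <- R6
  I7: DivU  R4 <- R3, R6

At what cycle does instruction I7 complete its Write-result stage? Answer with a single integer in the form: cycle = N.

c1: I1 issues→IntU
c2: I1 reads | I2 issues→MulU
c3: I1 exec-done | I2 reads
c4: I1 writes R4
c5: I3 issues→IntU
c6: I2 exec-done
c7: I2 writes R0
c8: I3 reads | I4 issues→MulU
c9: I3 exec-done | I4 reads | I5 issues→AddU
c10: I3 writes R4
c12: I4 exec-done
c13: I4 writes R6
c14: I5 reads
c16: I5 exec-done
c17: I5 writes R0
c18: I6 issues→AddU
c19: I6 reads | I7 issues→DivU
c20: I7 reads
c21: I6 exec-done
c22: I6 writes R5
c27: I7 exec-done
c28: I7 writes R4

cycle = 28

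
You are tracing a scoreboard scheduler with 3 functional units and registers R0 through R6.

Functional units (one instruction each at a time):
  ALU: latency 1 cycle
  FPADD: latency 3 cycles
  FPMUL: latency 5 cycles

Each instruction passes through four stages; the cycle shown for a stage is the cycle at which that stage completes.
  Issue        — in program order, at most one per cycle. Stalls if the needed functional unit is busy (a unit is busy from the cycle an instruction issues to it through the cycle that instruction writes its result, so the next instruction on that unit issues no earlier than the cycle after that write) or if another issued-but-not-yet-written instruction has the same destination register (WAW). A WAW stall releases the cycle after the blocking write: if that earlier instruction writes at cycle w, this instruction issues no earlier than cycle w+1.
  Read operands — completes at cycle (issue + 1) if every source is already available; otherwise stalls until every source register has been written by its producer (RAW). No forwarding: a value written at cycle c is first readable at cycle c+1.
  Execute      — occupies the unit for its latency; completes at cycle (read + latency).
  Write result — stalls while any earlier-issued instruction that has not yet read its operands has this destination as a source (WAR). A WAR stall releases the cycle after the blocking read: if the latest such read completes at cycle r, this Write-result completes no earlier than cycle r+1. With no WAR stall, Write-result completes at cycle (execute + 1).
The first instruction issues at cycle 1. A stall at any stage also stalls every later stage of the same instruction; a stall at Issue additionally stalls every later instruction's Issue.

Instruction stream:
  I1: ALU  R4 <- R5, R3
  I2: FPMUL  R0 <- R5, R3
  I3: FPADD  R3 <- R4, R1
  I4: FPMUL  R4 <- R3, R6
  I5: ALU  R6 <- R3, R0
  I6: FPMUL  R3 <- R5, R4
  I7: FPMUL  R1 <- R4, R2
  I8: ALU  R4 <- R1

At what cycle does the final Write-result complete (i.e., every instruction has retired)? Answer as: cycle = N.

cycle = 36

[I1] 1/2/3/4
[I2] 2/3/8/9
[I3] 3/5/8/9  (RAW R4: wait I1 write@4)
[I4] 10/11/16/17  (struct: FPMUL busy until I2 writes@9)
[I5] 11/12/13/14
[I6] 18/19/24/25  (struct: FPMUL busy until I4 writes@17)
[I7] 26/27/32/33  (struct: FPMUL busy until I6 writes@25)
[I8] 27/34/35/36  (RAW R1: wait I7 write@33)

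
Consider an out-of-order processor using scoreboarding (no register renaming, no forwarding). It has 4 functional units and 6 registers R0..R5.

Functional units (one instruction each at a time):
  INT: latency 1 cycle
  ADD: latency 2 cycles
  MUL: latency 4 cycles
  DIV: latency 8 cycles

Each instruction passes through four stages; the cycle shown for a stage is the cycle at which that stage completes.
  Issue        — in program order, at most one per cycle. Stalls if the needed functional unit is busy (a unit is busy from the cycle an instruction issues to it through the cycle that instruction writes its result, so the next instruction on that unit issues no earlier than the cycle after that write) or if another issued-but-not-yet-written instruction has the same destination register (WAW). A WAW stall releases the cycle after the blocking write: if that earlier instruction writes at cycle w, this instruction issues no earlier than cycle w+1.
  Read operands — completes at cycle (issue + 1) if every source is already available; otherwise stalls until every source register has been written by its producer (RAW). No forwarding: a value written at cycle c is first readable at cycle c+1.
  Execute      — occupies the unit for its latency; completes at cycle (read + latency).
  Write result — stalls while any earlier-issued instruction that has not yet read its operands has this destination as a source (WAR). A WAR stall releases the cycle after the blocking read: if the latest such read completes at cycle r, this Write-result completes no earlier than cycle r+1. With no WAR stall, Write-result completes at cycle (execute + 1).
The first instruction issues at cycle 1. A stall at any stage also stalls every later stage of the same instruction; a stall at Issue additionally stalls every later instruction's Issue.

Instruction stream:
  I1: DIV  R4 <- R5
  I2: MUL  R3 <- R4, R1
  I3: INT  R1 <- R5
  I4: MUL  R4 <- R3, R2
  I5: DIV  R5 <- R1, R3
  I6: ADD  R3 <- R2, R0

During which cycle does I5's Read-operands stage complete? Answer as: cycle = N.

[I1] 1/2/10/11
[I2] 2/12/16/17  (RAW R4: wait I1 write@11)
[I3] 3/4/5/13  (WAR R1: wait I2 read@12)
[I4] 18/19/23/24  (struct: MUL busy until I2 writes@17)
[I5] 19/20/28/29
[I6] 20/21/23/24

cycle = 20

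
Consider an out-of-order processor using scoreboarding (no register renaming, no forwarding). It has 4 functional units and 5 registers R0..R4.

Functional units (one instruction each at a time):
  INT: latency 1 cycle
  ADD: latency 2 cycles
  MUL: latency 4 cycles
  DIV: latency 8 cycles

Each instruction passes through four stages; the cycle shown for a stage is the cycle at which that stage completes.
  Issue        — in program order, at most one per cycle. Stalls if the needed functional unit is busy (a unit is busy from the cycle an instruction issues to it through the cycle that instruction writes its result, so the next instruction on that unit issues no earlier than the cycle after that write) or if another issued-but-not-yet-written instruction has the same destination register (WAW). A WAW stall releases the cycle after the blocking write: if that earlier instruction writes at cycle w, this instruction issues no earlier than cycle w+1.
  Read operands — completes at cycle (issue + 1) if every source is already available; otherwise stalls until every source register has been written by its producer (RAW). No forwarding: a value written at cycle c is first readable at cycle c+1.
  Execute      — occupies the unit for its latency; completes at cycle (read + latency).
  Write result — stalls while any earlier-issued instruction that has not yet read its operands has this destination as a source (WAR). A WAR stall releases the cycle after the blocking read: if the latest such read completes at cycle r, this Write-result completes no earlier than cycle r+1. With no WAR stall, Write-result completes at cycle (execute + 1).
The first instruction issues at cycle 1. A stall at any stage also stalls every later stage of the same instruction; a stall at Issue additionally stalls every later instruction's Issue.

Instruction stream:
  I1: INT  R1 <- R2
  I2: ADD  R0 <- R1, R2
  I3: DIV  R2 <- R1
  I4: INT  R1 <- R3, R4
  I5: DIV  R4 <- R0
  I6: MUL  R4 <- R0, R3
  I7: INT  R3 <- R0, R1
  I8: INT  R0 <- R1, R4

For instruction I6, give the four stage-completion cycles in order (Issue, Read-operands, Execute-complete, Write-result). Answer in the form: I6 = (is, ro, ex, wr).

I1: IS=1 RO=2 EX=3 WR=4
I2: IS=2 RO=5 EX=7 WR=8  [RAW R1: wait I1 write@4]
I3: IS=3 RO=5 EX=13 WR=14  [RAW R1: wait I1 write@4]
I4: IS=5 RO=6 EX=7 WR=8  [struct: INT busy until I1 writes@4]
I5: IS=15 RO=16 EX=24 WR=25  [struct: DIV busy until I3 writes@14]
I6: IS=26 RO=27 EX=31 WR=32  [WAW R4: wait I5 write@25]
I7: IS=27 RO=28 EX=29 WR=30
I8: IS=31 RO=33 EX=34 WR=35  [struct: INT busy until I7 writes@30; RAW R4: wait I6 write@32]

I6 = (26, 27, 31, 32)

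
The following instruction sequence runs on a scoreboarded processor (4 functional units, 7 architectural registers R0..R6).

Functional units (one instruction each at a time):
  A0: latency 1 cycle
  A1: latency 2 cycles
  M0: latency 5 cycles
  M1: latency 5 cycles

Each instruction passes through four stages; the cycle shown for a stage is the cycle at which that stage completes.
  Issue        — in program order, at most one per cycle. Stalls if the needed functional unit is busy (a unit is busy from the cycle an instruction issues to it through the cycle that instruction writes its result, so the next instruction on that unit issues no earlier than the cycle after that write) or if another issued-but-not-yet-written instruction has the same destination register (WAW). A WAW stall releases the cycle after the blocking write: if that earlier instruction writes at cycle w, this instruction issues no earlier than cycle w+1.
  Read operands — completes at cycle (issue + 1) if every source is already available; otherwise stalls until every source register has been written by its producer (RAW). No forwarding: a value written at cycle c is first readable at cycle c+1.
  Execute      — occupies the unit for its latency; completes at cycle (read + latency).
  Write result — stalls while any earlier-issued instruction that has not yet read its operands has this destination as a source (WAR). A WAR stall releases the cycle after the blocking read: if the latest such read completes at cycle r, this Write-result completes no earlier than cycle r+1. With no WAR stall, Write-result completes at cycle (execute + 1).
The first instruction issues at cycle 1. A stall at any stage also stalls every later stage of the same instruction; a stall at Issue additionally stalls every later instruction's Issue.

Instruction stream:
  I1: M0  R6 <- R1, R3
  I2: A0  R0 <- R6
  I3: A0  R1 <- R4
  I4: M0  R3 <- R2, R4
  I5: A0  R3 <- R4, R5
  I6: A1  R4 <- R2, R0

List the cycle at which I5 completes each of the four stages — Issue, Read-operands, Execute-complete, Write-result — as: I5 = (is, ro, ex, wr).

cycle 1: I1→M0
cycle 2: I1 RO | I2→A0
cycle 7: I1 EX
cycle 8: I1 WR R6
cycle 9: I2 RO
cycle 10: I2 EX
cycle 11: I2 WR R0
cycle 12: I3→A0
cycle 13: I3 RO | I4→M0
cycle 14: I3 EX | I4 RO
cycle 15: I3 WR R1
cycle 19: I4 EX
cycle 20: I4 WR R3
cycle 21: I5→A0
cycle 22: I5 RO | I6→A1
cycle 23: I5 EX | I6 RO
cycle 24: I5 WR R3
cycle 25: I6 EX
cycle 26: I6 WR R4

I5 = (21, 22, 23, 24)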